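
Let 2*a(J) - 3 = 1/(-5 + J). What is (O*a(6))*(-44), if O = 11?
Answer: -968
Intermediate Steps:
a(J) = 3/2 + 1/(2*(-5 + J))
(O*a(6))*(-44) = (11*((-14 + 3*6)/(2*(-5 + 6))))*(-44) = (11*((½)*(-14 + 18)/1))*(-44) = (11*((½)*1*4))*(-44) = (11*2)*(-44) = 22*(-44) = -968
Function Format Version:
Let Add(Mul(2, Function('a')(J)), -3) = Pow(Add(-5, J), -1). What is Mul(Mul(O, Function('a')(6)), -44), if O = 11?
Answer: -968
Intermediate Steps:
Function('a')(J) = Add(Rational(3, 2), Mul(Rational(1, 2), Pow(Add(-5, J), -1)))
Mul(Mul(O, Function('a')(6)), -44) = Mul(Mul(11, Mul(Rational(1, 2), Pow(Add(-5, 6), -1), Add(-14, Mul(3, 6)))), -44) = Mul(Mul(11, Mul(Rational(1, 2), Pow(1, -1), Add(-14, 18))), -44) = Mul(Mul(11, Mul(Rational(1, 2), 1, 4)), -44) = Mul(Mul(11, 2), -44) = Mul(22, -44) = -968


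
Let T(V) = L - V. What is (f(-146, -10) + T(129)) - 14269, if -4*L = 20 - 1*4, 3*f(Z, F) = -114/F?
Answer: -71991/5 ≈ -14398.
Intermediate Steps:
f(Z, F) = -38/F (f(Z, F) = (-114/F)/3 = -38/F)
L = -4 (L = -(20 - 1*4)/4 = -(20 - 4)/4 = -¼*16 = -4)
T(V) = -4 - V
(f(-146, -10) + T(129)) - 14269 = (-38/(-10) + (-4 - 1*129)) - 14269 = (-38*(-⅒) + (-4 - 129)) - 14269 = (19/5 - 133) - 14269 = -646/5 - 14269 = -71991/5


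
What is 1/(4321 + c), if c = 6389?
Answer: 1/10710 ≈ 9.3371e-5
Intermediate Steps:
1/(4321 + c) = 1/(4321 + 6389) = 1/10710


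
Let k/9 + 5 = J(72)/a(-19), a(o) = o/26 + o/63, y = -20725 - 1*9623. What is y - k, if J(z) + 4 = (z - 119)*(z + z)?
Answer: -151075197/1691 ≈ -89341.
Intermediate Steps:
J(z) = -4 + 2*z*(-119 + z) (J(z) = -4 + (z - 119)*(z + z) = -4 + (-119 + z)*(2*z) = -4 + 2*z*(-119 + z))
y = -30348 (y = -20725 - 9623 = -30348)
a(o) = 89*o/1638 (a(o) = o*(1/26) + o*(1/63) = o/26 + o/63 = 89*o/1638)
k = 99756729/1691 (k = -45 + 9*((-4 - 238*72 + 2*72²)/(((89/1638)*(-19)))) = -45 + 9*((-4 - 17136 + 2*5184)/(-1691/1638)) = -45 + 9*((-4 - 17136 + 10368)*(-1638/1691)) = -45 + 9*(-6772*(-1638/1691)) = -45 + 9*(11092536/1691) = -45 + 99832824/1691 = 99756729/1691 ≈ 58993.)
y - k = -30348 - 1*99756729/1691 = -30348 - 99756729/1691 = -151075197/1691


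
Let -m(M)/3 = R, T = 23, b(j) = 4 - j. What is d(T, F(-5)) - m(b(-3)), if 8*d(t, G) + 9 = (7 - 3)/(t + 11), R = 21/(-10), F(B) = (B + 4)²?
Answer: -5039/680 ≈ -7.4103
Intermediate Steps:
F(B) = (4 + B)²
R = -21/10 (R = 21*(-⅒) = -21/10 ≈ -2.1000)
m(M) = 63/10 (m(M) = -3*(-21/10) = 63/10)
d(t, G) = -9/8 + 1/(2*(11 + t)) (d(t, G) = -9/8 + ((7 - 3)/(t + 11))/8 = -9/8 + (4/(11 + t))/8 = -9/8 + 1/(2*(11 + t)))
d(T, F(-5)) - m(b(-3)) = (-95 - 9*23)/(8*(11 + 23)) - 1*63/10 = (⅛)*(-95 - 207)/34 - 63/10 = (⅛)*(1/34)*(-302) - 63/10 = -151/136 - 63/10 = -5039/680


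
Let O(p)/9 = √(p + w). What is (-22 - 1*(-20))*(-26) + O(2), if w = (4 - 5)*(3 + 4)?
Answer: 52 + 9*I*√5 ≈ 52.0 + 20.125*I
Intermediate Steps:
w = -7 (w = -1*7 = -7)
O(p) = 9*√(-7 + p) (O(p) = 9*√(p - 7) = 9*√(-7 + p))
(-22 - 1*(-20))*(-26) + O(2) = (-22 - 1*(-20))*(-26) + 9*√(-7 + 2) = (-22 + 20)*(-26) + 9*√(-5) = -2*(-26) + 9*(I*√5) = 52 + 9*I*√5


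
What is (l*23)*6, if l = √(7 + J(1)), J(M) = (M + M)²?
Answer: 138*√11 ≈ 457.69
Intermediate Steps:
J(M) = 4*M² (J(M) = (2*M)² = 4*M²)
l = √11 (l = √(7 + 4*1²) = √(7 + 4*1) = √(7 + 4) = √11 ≈ 3.3166)
(l*23)*6 = (√11*23)*6 = (23*√11)*6 = 138*√11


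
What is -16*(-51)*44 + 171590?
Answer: 207494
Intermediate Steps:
-16*(-51)*44 + 171590 = 816*44 + 171590 = 35904 + 171590 = 207494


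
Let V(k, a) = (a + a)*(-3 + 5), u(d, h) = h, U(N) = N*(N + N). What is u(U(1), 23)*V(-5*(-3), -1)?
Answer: -92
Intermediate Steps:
U(N) = 2*N² (U(N) = N*(2*N) = 2*N²)
V(k, a) = 4*a (V(k, a) = (2*a)*2 = 4*a)
u(U(1), 23)*V(-5*(-3), -1) = 23*(4*(-1)) = 23*(-4) = -92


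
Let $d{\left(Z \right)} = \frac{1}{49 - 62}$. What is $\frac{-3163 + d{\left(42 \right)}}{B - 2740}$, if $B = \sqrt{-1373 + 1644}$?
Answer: $\frac{112668800}{97595277} + \frac{41120 \sqrt{271}}{97595277} \approx 1.1614$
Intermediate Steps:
$B = \sqrt{271} \approx 16.462$
$d{\left(Z \right)} = - \frac{1}{13}$ ($d{\left(Z \right)} = \frac{1}{-13} = - \frac{1}{13}$)
$\frac{-3163 + d{\left(42 \right)}}{B - 2740} = \frac{-3163 - \frac{1}{13}}{\sqrt{271} - 2740} = - \frac{41120}{13 \left(-2740 + \sqrt{271}\right)}$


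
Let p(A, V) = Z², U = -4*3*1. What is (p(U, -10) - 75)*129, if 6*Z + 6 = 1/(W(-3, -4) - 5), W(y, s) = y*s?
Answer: -5616617/588 ≈ -9552.1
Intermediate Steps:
W(y, s) = s*y
U = -12 (U = -12*1 = -12)
Z = -41/42 (Z = -1 + 1/(6*(-4*(-3) - 5)) = -1 + 1/(6*(12 - 5)) = -1 + (⅙)/7 = -1 + (⅙)*(⅐) = -1 + 1/42 = -41/42 ≈ -0.97619)
p(A, V) = 1681/1764 (p(A, V) = (-41/42)² = 1681/1764)
(p(U, -10) - 75)*129 = (1681/1764 - 75)*129 = -130619/1764*129 = -5616617/588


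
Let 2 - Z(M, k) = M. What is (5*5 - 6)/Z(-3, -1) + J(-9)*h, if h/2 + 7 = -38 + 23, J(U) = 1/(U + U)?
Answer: 281/45 ≈ 6.2444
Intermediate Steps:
Z(M, k) = 2 - M
J(U) = 1/(2*U)
h = -44 (h = -14 + 2*(-38 + 23) = -14 + 2*(-15) = -14 - 30 = -44)
(5*5 - 6)/Z(-3, -1) + J(-9)*h = (5*5 - 6)/(2 - 1*(-3)) + ((½)/(-9))*(-44) = (25 - 6)/(2 + 3) + ((½)*(-⅑))*(-44) = 19/5 - 1/18*(-44) = 19*(⅕) + 22/9 = 19/5 + 22/9 = 281/45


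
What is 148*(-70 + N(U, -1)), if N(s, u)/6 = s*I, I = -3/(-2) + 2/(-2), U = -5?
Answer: -12580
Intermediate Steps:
I = 1/2 (I = -3*(-1/2) + 2*(-1/2) = 3/2 - 1 = 1/2 ≈ 0.50000)
N(s, u) = 3*s (N(s, u) = 6*(s*(1/2)) = 6*(s/2) = 3*s)
148*(-70 + N(U, -1)) = 148*(-70 + 3*(-5)) = 148*(-70 - 15) = 148*(-85) = -12580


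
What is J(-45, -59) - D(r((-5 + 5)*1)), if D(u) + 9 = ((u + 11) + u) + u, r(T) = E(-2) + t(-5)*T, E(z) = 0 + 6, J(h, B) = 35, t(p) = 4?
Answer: 15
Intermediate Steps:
E(z) = 6
r(T) = 6 + 4*T
D(u) = 2 + 3*u (D(u) = -9 + (((u + 11) + u) + u) = -9 + (((11 + u) + u) + u) = -9 + ((11 + 2*u) + u) = -9 + (11 + 3*u) = 2 + 3*u)
J(-45, -59) - D(r((-5 + 5)*1)) = 35 - (2 + 3*(6 + 4*((-5 + 5)*1))) = 35 - (2 + 3*(6 + 4*(0*1))) = 35 - (2 + 3*(6 + 4*0)) = 35 - (2 + 3*(6 + 0)) = 35 - (2 + 3*6) = 35 - (2 + 18) = 35 - 1*20 = 35 - 20 = 15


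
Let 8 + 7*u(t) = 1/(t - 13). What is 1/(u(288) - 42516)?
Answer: -1925/81845499 ≈ -2.3520e-5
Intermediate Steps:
u(t) = -8/7 + 1/(7*(-13 + t)) (u(t) = -8/7 + 1/(7*(t - 13)) = -8/7 + 1/(7*(-13 + t)))
1/(u(288) - 42516) = 1/((105 - 8*288)/(7*(-13 + 288)) - 42516) = 1/((1/7)*(105 - 2304)/275 - 42516) = 1/((1/7)*(1/275)*(-2199) - 42516) = 1/(-2199/1925 - 42516) = 1/(-81845499/1925) = -1925/81845499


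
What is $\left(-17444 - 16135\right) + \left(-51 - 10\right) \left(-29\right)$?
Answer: $-31810$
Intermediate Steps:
$\left(-17444 - 16135\right) + \left(-51 - 10\right) \left(-29\right) = -33579 - -1769 = -33579 + 1769 = -31810$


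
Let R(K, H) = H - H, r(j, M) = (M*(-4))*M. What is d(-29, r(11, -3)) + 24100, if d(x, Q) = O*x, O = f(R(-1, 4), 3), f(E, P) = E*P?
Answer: 24100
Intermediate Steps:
r(j, M) = -4*M² (r(j, M) = (-4*M)*M = -4*M²)
R(K, H) = 0
O = 0 (O = 0*3 = 0)
d(x, Q) = 0 (d(x, Q) = 0*x = 0)
d(-29, r(11, -3)) + 24100 = 0 + 24100 = 24100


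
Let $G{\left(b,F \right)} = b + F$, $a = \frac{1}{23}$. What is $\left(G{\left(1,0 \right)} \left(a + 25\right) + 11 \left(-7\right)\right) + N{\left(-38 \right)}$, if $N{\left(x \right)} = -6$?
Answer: $- \frac{1333}{23} \approx -57.957$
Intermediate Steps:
$a = \frac{1}{23} \approx 0.043478$
$G{\left(b,F \right)} = F + b$
$\left(G{\left(1,0 \right)} \left(a + 25\right) + 11 \left(-7\right)\right) + N{\left(-38 \right)} = \left(\left(0 + 1\right) \left(\frac{1}{23} + 25\right) + 11 \left(-7\right)\right) - 6 = \left(1 \cdot \frac{576}{23} - 77\right) - 6 = \left(\frac{576}{23} - 77\right) - 6 = - \frac{1195}{23} - 6 = - \frac{1333}{23}$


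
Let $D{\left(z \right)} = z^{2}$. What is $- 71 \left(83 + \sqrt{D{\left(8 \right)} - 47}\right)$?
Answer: $-5893 - 71 \sqrt{17} \approx -6185.7$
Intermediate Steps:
$- 71 \left(83 + \sqrt{D{\left(8 \right)} - 47}\right) = - 71 \left(83 + \sqrt{8^{2} - 47}\right) = - 71 \left(83 + \sqrt{64 - 47}\right) = - 71 \left(83 + \sqrt{17}\right) = -5893 - 71 \sqrt{17}$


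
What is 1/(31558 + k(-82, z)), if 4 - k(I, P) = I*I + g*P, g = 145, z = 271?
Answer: -1/14457 ≈ -6.9171e-5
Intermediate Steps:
k(I, P) = 4 - I² - 145*P (k(I, P) = 4 - (I*I + 145*P) = 4 - (I² + 145*P) = 4 + (-I² - 145*P) = 4 - I² - 145*P)
1/(31558 + k(-82, z)) = 1/(31558 + (4 - 1*(-82)² - 145*271)) = 1/(31558 + (4 - 1*6724 - 39295)) = 1/(31558 + (4 - 6724 - 39295)) = 1/(31558 - 46015) = 1/(-14457) = -1/14457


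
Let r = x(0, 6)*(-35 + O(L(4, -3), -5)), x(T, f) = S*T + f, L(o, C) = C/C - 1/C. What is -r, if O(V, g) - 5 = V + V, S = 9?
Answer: 164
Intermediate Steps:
L(o, C) = 1 - 1/C
x(T, f) = f + 9*T (x(T, f) = 9*T + f = f + 9*T)
O(V, g) = 5 + 2*V (O(V, g) = 5 + (V + V) = 5 + 2*V)
r = -164 (r = (6 + 9*0)*(-35 + (5 + 2*((-1 - 3)/(-3)))) = (6 + 0)*(-35 + (5 + 2*(-⅓*(-4)))) = 6*(-35 + (5 + 2*(4/3))) = 6*(-35 + (5 + 8/3)) = 6*(-35 + 23/3) = 6*(-82/3) = -164)
-r = -1*(-164) = 164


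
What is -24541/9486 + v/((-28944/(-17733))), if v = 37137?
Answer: 115672203313/5084496 ≈ 22750.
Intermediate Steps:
-24541/9486 + v/((-28944/(-17733))) = -24541/9486 + 37137/((-28944/(-17733))) = -24541*1/9486 + 37137/((-28944*(-1/17733))) = -24541/9486 + 37137/(9648/5911) = -24541/9486 + 37137*(5911/9648) = -24541/9486 + 73172269/3216 = 115672203313/5084496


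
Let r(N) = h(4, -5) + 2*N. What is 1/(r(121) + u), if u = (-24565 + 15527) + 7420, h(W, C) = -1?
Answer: -1/1377 ≈ -0.00072622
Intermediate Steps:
r(N) = -1 + 2*N
u = -1618 (u = -9038 + 7420 = -1618)
1/(r(121) + u) = 1/((-1 + 2*121) - 1618) = 1/((-1 + 242) - 1618) = 1/(241 - 1618) = 1/(-1377) = -1/1377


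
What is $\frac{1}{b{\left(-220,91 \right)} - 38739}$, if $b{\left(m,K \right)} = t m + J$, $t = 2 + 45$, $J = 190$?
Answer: $- \frac{1}{48889} \approx -2.0454 \cdot 10^{-5}$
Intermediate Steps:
$t = 47$
$b{\left(m,K \right)} = 190 + 47 m$ ($b{\left(m,K \right)} = 47 m + 190 = 190 + 47 m$)
$\frac{1}{b{\left(-220,91 \right)} - 38739} = \frac{1}{\left(190 + 47 \left(-220\right)\right) - 38739} = \frac{1}{\left(190 - 10340\right) - 38739} = \frac{1}{-10150 - 38739} = \frac{1}{-48889} = - \frac{1}{48889}$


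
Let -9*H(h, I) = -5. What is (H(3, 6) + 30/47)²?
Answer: 255025/178929 ≈ 1.4253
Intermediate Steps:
H(h, I) = 5/9 (H(h, I) = -⅑*(-5) = 5/9)
(H(3, 6) + 30/47)² = (5/9 + 30/47)² = (505/423)² = 255025/178929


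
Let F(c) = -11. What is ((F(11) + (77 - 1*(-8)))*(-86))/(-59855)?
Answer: 6364/59855 ≈ 0.10632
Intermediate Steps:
((F(11) + (77 - 1*(-8)))*(-86))/(-59855) = ((-11 + (77 - 1*(-8)))*(-86))/(-59855) = ((-11 + (77 + 8))*(-86))*(-1/59855) = ((-11 + 85)*(-86))*(-1/59855) = (74*(-86))*(-1/59855) = -6364*(-1/59855) = 6364/59855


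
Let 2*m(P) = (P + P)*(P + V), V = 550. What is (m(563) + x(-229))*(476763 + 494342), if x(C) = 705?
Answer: 609197473020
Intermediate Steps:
m(P) = P*(550 + P) (m(P) = ((P + P)*(P + 550))/2 = ((2*P)*(550 + P))/2 = (2*P*(550 + P))/2 = P*(550 + P))
(m(563) + x(-229))*(476763 + 494342) = (563*(550 + 563) + 705)*(476763 + 494342) = (563*1113 + 705)*971105 = (626619 + 705)*971105 = 627324*971105 = 609197473020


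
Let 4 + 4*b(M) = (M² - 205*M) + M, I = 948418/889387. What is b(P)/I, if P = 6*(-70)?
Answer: 58271746853/948418 ≈ 61441.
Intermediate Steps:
I = 948418/889387 (I = 948418*(1/889387) = 948418/889387 ≈ 1.0664)
P = -420
b(M) = -1 - 51*M + M²/4 (b(M) = -1 + ((M² - 205*M) + M)/4 = -1 + (M² - 204*M)/4 = -1 + (-51*M + M²/4) = -1 - 51*M + M²/4)
b(P)/I = (-1 - 51*(-420) + (¼)*(-420)²)/(948418/889387) = (-1 + 21420 + (¼)*176400)*(889387/948418) = (-1 + 21420 + 44100)*(889387/948418) = 65519*(889387/948418) = 58271746853/948418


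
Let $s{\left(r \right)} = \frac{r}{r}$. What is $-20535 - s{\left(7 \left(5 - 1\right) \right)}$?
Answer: $-20536$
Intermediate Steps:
$s{\left(r \right)} = 1$
$-20535 - s{\left(7 \left(5 - 1\right) \right)} = -20535 - 1 = -20536$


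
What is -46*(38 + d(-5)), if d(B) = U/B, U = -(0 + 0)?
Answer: -1748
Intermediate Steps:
U = 0 (U = -1*0 = 0)
d(B) = 0 (d(B) = 0/B = 0)
-46*(38 + d(-5)) = -46*(38 + 0) = -46*38 = -1748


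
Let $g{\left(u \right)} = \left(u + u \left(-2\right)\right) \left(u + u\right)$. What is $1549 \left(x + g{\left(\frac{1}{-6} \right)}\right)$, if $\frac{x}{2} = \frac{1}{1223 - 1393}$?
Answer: $- \frac{159547}{1530} \approx -104.28$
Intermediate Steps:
$g{\left(u \right)} = - 2 u^{2}$ ($g{\left(u \right)} = \left(u - 2 u\right) 2 u = - u 2 u = - 2 u^{2}$)
$x = - \frac{1}{85}$ ($x = \frac{2}{1223 - 1393} = \frac{2}{-170} = 2 \left(- \frac{1}{170}\right) = - \frac{1}{85} \approx -0.011765$)
$1549 \left(x + g{\left(\frac{1}{-6} \right)}\right) = 1549 \left(- \frac{1}{85} - 2 \left(\frac{1}{-6}\right)^{2}\right) = 1549 \left(- \frac{1}{85} - 2 \left(- \frac{1}{6}\right)^{2}\right) = 1549 \left(- \frac{1}{85} - \frac{1}{18}\right) = 1549 \left(- \frac{103}{1530}\right) = - \frac{159547}{1530}$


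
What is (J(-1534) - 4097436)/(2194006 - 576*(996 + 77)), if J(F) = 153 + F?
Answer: -4098817/1575958 ≈ -2.6008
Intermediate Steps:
(J(-1534) - 4097436)/(2194006 - 576*(996 + 77)) = ((153 - 1534) - 4097436)/(2194006 - 576*(996 + 77)) = (-1381 - 4097436)/(2194006 - 576*1073) = -4098817/(2194006 - 618048) = -4098817/1575958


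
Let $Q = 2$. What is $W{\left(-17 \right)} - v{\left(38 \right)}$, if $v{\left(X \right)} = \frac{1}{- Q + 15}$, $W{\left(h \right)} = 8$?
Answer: $\frac{103}{13} \approx 7.9231$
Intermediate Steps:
$v{\left(X \right)} = \frac{1}{13}$ ($v{\left(X \right)} = \frac{1}{\left(-1\right) 2 + 15} = \frac{1}{-2 + 15} = \frac{1}{13}$)
$W{\left(-17 \right)} - v{\left(38 \right)} = 8 - \frac{1}{13} = \frac{103}{13}$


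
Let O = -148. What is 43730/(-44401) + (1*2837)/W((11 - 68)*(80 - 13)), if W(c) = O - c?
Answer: -34567193/162996071 ≈ -0.21207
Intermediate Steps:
W(c) = -148 - c
43730/(-44401) + (1*2837)/W((11 - 68)*(80 - 13)) = 43730/(-44401) + (1*2837)/(-148 - (11 - 68)*(80 - 13)) = 43730*(-1/44401) + 2837/(-148 - (-57)*67) = -43730/44401 + 2837/(-148 - 1*(-3819)) = -43730/44401 + 2837/(-148 + 3819) = -43730/44401 + 2837/3671 = -34567193/162996071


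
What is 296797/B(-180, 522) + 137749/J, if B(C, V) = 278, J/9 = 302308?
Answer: 403777630753/378187308 ≈ 1067.7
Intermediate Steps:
J = 2720772 (J = 9*302308 = 2720772)
296797/B(-180, 522) + 137749/J = 296797/278 + 137749/2720772 = 403777630753/378187308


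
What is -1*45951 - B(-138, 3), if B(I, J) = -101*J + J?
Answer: -45651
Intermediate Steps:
B(I, J) = -100*J
-1*45951 - B(-138, 3) = -1*45951 - (-100)*3 = -45951 - 1*(-300) = -45951 + 300 = -45651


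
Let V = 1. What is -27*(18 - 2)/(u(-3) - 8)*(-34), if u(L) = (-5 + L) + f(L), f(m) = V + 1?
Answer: -7344/7 ≈ -1049.1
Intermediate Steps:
f(m) = 2 (f(m) = 1 + 1 = 2)
u(L) = -3 + L (u(L) = (-5 + L) + 2 = -3 + L)
-27*(18 - 2)/(u(-3) - 8)*(-34) = -27*(18 - 2)/((-3 - 3) - 8)*(-34) = -432/(-6 - 8)*(-34) = -432/(-14)*(-34) = -432*(-1)/14*(-34) = -27*(-8/7)*(-34) = (216/7)*(-34) = -7344/7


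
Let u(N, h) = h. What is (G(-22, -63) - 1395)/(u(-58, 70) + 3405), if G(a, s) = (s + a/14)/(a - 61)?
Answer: -810043/2018975 ≈ -0.40122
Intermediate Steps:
G(a, s) = (s + a/14)/(-61 + a) (G(a, s) = (s + a*(1/14))/(-61 + a) = (s + a/14)/(-61 + a))
(G(-22, -63) - 1395)/(u(-58, 70) + 3405) = ((-63 + (1/14)*(-22))/(-61 - 22) - 1395)/(70 + 3405) = ((-63 - 11/7)/(-83) - 1395)/3475 = (-1/83*(-452/7) - 1395)*(1/3475) = (452/581 - 1395)*(1/3475) = -810043/581*1/3475 = -810043/2018975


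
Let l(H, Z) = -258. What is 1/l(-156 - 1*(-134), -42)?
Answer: -1/258 ≈ -0.0038760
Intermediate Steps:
1/l(-156 - 1*(-134), -42) = 1/(-258) = -1/258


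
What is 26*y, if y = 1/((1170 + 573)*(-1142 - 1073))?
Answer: -26/3860745 ≈ -6.7345e-6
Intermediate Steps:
y = -1/3860745 (y = 1/(1743*(-2215)) = 1/(-3860745) = -1/3860745 ≈ -2.5902e-7)
26*y = 26*(-1/3860745) = -26/3860745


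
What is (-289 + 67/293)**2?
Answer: 7158852100/85849 ≈ 83389.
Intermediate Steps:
(-289 + 67/293)**2 = (-84610/293)**2 = 7158852100/85849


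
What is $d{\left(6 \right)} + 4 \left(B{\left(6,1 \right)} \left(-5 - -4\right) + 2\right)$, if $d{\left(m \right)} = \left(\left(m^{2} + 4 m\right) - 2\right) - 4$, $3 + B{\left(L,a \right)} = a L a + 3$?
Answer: $38$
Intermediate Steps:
$B{\left(L,a \right)} = L a^{2}$ ($B{\left(L,a \right)} = -3 + \left(a L a + 3\right) = -3 + \left(L a a + 3\right) = -3 + \left(L a^{2} + 3\right) = -3 + \left(3 + L a^{2}\right) = L a^{2}$)
$d{\left(m \right)} = -6 + m^{2} + 4 m$ ($d{\left(m \right)} = \left(-2 + m^{2} + 4 m\right) - 4 = -6 + m^{2} + 4 m$)
$d{\left(6 \right)} + 4 \left(B{\left(6,1 \right)} \left(-5 - -4\right) + 2\right) = \left(-6 + 6^{2} + 4 \cdot 6\right) + 4 \left(6 \cdot 1^{2} \left(-5 - -4\right) + 2\right) = \left(-6 + 36 + 24\right) + 4 \left(6 \cdot 1 \left(-5 + 4\right) + 2\right) = 54 + 4 \left(6 \left(-1\right) + 2\right) = 54 + 4 \left(-6 + 2\right) = 54 + 4 \left(-4\right) = 54 - 16 = 38$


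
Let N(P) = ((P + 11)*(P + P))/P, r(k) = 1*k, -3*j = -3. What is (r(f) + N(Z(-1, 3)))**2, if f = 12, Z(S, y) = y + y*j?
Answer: 2116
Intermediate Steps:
j = 1 (j = -1/3*(-3) = 1)
Z(S, y) = 2*y (Z(S, y) = y + y*1 = y + y = 2*y)
r(k) = k
N(P) = 22 + 2*P (N(P) = ((11 + P)*(2*P))/P = (2*P*(11 + P))/P = 22 + 2*P)
(r(f) + N(Z(-1, 3)))**2 = (12 + (22 + 2*(2*3)))**2 = (12 + (22 + 2*6))**2 = (12 + (22 + 12))**2 = (12 + 34)**2 = 46**2 = 2116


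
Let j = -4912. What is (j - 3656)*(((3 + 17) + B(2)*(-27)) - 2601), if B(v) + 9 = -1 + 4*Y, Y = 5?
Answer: 24427368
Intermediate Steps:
B(v) = 10 (B(v) = -9 + (-1 + 4*5) = -9 + (-1 + 20) = -9 + 19 = 10)
(j - 3656)*(((3 + 17) + B(2)*(-27)) - 2601) = (-4912 - 3656)*(((3 + 17) + 10*(-27)) - 2601) = -8568*((20 - 270) - 2601) = -8568*(-250 - 2601) = -8568*(-2851) = 24427368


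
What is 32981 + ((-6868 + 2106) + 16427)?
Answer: 44646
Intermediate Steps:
32981 + ((-6868 + 2106) + 16427) = 32981 + (-4762 + 16427) = 32981 + 11665 = 44646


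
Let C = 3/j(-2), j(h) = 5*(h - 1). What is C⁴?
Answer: 1/625 ≈ 0.0016000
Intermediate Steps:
j(h) = -5 + 5*h (j(h) = 5*(-1 + h) = -5 + 5*h)
C = -⅕ (C = 3/(-5 + 5*(-2)) = 3/(-5 - 10) = 3/(-15) = 3*(-1/15) = -⅕ ≈ -0.20000)
C⁴ = (-⅕)⁴ = 1/625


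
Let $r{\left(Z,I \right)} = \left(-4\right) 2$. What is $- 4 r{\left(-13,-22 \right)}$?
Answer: $32$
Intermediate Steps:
$r{\left(Z,I \right)} = -8$
$- 4 r{\left(-13,-22 \right)} = \left(-4\right) \left(-8\right) = 32$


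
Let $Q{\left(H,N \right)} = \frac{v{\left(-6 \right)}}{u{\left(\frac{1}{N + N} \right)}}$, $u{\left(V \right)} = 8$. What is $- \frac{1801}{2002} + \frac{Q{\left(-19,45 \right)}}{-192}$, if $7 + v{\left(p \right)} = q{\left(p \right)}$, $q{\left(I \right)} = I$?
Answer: $- \frac{1370155}{1537536} \approx -0.89114$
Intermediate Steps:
$v{\left(p \right)} = -7 + p$
$Q{\left(H,N \right)} = - \frac{13}{8}$ ($Q{\left(H,N \right)} = \frac{-7 - 6}{8} = \left(-13\right) \frac{1}{8} = - \frac{13}{8}$)
$- \frac{1801}{2002} + \frac{Q{\left(-19,45 \right)}}{-192} = - \frac{1801}{2002} - \frac{13}{8 \left(-192\right)} = \left(-1801\right) \frac{1}{2002} - - \frac{13}{1536} = - \frac{1801}{2002} + \frac{13}{1536} = - \frac{1370155}{1537536}$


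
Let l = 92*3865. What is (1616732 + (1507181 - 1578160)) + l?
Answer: 1901333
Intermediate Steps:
l = 355580
(1616732 + (1507181 - 1578160)) + l = (1616732 + (1507181 - 1578160)) + 355580 = (1616732 - 70979) + 355580 = 1545753 + 355580 = 1901333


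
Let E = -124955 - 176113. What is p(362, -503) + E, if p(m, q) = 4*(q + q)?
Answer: -305092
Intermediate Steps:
p(m, q) = 8*q (p(m, q) = 4*(2*q) = 8*q)
E = -301068
p(362, -503) + E = 8*(-503) - 301068 = -4024 - 301068 = -305092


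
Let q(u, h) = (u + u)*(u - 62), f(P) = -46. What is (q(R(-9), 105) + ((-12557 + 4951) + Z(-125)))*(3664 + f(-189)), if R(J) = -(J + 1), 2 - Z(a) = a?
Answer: -30184974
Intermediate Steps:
Z(a) = 2 - a
R(J) = -1 - J (R(J) = -(1 + J) = -1 - J)
q(u, h) = 2*u*(-62 + u) (q(u, h) = (2*u)*(-62 + u) = 2*u*(-62 + u))
(q(R(-9), 105) + ((-12557 + 4951) + Z(-125)))*(3664 + f(-189)) = (2*(-1 - 1*(-9))*(-62 + (-1 - 1*(-9))) + ((-12557 + 4951) + (2 - 1*(-125))))*(3664 - 46) = (2*(-1 + 9)*(-62 + (-1 + 9)) + (-7606 + (2 + 125)))*3618 = (2*8*(-62 + 8) + (-7606 + 127))*3618 = (2*8*(-54) - 7479)*3618 = (-864 - 7479)*3618 = -8343*3618 = -30184974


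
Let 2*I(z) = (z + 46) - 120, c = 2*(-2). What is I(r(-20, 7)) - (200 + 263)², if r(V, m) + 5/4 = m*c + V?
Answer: -1715445/8 ≈ -2.1443e+5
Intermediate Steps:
c = -4
r(V, m) = -5/4 + V - 4*m (r(V, m) = -5/4 + (m*(-4) + V) = -5/4 + (-4*m + V) = -5/4 + (V - 4*m) = -5/4 + V - 4*m)
I(z) = -37 + z/2 (I(z) = ((z + 46) - 120)/2 = ((46 + z) - 120)/2 = (-74 + z)/2 = -37 + z/2)
I(r(-20, 7)) - (200 + 263)² = (-37 + (-5/4 - 20 - 4*7)/2) - (200 + 263)² = (-37 + (-5/4 - 20 - 28)/2) - 1*463² = (-37 + (½)*(-197/4)) - 1*214369 = (-37 - 197/8) - 214369 = -493/8 - 214369 = -1715445/8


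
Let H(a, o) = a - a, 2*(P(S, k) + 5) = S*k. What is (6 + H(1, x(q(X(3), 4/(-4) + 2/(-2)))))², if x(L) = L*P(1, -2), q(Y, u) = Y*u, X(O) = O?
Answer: 36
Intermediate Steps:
P(S, k) = -5 + S*k/2 (P(S, k) = -5 + (S*k)/2 = -5 + S*k/2)
x(L) = -6*L (x(L) = L*(-5 + (½)*1*(-2)) = L*(-5 - 1) = L*(-6) = -6*L)
H(a, o) = 0
(6 + H(1, x(q(X(3), 4/(-4) + 2/(-2)))))² = (6 + 0)² = 6² = 36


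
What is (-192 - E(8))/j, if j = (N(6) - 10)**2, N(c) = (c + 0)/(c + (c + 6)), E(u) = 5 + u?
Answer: -1845/841 ≈ -2.1938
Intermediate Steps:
N(c) = c/(6 + 2*c) (N(c) = c/(c + (6 + c)) = c/(6 + 2*c))
j = 841/9 (j = ((1/2)*6/(3 + 6) - 10)**2 = ((1/2)*6/9 - 10)**2 = ((1/2)*6*(1/9) - 10)**2 = (1/3 - 10)**2 = (-29/3)**2 = 841/9 ≈ 93.444)
(-192 - E(8))/j = (-192 - (5 + 8))/(841/9) = (-192 - 1*13)*(9/841) = (-192 - 13)*(9/841) = -205*9/841 = -1845/841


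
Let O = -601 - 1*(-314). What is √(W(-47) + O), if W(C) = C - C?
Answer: I*√287 ≈ 16.941*I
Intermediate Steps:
O = -287 (O = -601 + 314 = -287)
W(C) = 0
√(W(-47) + O) = √(0 - 287) = √(-287) = I*√287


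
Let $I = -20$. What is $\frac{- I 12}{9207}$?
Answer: $\frac{80}{3069} \approx 0.026067$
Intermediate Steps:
$\frac{- I 12}{9207} = \frac{\left(-1\right) \left(-20\right) 12}{9207} = 20 \cdot 12 \cdot \frac{1}{9207} = 240 \cdot \frac{1}{9207} = \frac{80}{3069}$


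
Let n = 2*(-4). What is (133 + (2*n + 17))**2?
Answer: 17956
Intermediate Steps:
n = -8
(133 + (2*n + 17))**2 = (133 + (2*(-8) + 17))**2 = (133 + (-16 + 17))**2 = (133 + 1)**2 = 134**2 = 17956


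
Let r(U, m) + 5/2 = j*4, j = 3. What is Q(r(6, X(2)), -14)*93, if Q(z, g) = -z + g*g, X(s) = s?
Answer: 34689/2 ≈ 17345.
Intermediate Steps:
r(U, m) = 19/2 (r(U, m) = -5/2 + 3*4 = -5/2 + 12 = 19/2)
Q(z, g) = g² - z (Q(z, g) = -z + g² = g² - z)
Q(r(6, X(2)), -14)*93 = ((-14)² - 1*19/2)*93 = (196 - 19/2)*93 = (373/2)*93 = 34689/2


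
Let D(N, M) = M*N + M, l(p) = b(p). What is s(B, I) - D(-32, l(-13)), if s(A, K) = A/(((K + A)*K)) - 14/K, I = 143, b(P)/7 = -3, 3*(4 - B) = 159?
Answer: -673239/1034 ≈ -651.10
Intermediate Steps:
B = -49 (B = 4 - ⅓*159 = 4 - 53 = -49)
b(P) = -21 (b(P) = 7*(-3) = -21)
l(p) = -21
D(N, M) = M + M*N
s(A, K) = -14/K + A/(K*(A + K)) (s(A, K) = A/(((A + K)*K)) - 14/K = A/((K*(A + K))) - 14/K = A*(1/(K*(A + K))) - 14/K = A/(K*(A + K)) - 14/K = -14/K + A/(K*(A + K)))
s(B, I) - D(-32, l(-13)) = (-14*143 - 13*(-49))/(143*(-49 + 143)) - (-21)*(1 - 32) = (1/143)*(-2002 + 637)/94 - (-21)*(-31) = (1/143)*(1/94)*(-1365) - 1*651 = -105/1034 - 651 = -673239/1034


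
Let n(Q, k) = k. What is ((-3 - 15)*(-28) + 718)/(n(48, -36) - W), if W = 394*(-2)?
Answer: 13/8 ≈ 1.6250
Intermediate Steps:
W = -788
((-3 - 15)*(-28) + 718)/(n(48, -36) - W) = ((-3 - 15)*(-28) + 718)/(-36 - 1*(-788)) = (-18*(-28) + 718)/(-36 + 788) = (504 + 718)/752 = 1222*(1/752) = 13/8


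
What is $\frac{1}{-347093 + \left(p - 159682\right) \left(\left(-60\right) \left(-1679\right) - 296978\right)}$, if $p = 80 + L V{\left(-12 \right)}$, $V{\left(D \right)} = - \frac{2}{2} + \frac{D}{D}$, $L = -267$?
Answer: $\frac{1}{31319630183} \approx 3.1929 \cdot 10^{-11}$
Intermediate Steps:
$V{\left(D \right)} = 0$ ($V{\left(D \right)} = \left(-2\right) \frac{1}{2} + 1 = -1 + 1 = 0$)
$p = 80$ ($p = 80 - 0 = 80 + 0 = 80$)
$\frac{1}{-347093 + \left(p - 159682\right) \left(\left(-60\right) \left(-1679\right) - 296978\right)} = \frac{1}{-347093 + \left(80 - 159682\right) \left(\left(-60\right) \left(-1679\right) - 296978\right)} = \frac{1}{-347093 - 159602 \left(100740 - 296978\right)} = \frac{1}{-347093 - -31319977276} = \frac{1}{-347093 + 31319977276} = \frac{1}{31319630183}$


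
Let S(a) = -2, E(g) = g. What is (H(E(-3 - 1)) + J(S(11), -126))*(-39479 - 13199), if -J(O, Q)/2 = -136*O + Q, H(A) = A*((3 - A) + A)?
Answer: 16014112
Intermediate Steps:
H(A) = 3*A (H(A) = A*3 = 3*A)
J(O, Q) = -2*Q + 272*O (J(O, Q) = -2*(-136*O + Q) = -2*(Q - 136*O) = -2*Q + 272*O)
(H(E(-3 - 1)) + J(S(11), -126))*(-39479 - 13199) = (3*(-3 - 1) + (-2*(-126) + 272*(-2)))*(-39479 - 13199) = (3*(-4) + (252 - 544))*(-52678) = (-12 - 292)*(-52678) = -304*(-52678) = 16014112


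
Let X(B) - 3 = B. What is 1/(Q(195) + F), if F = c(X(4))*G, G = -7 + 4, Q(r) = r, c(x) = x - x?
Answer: 1/195 ≈ 0.0051282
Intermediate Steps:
X(B) = 3 + B
c(x) = 0
G = -3
F = 0 (F = 0*(-3) = 0)
1/(Q(195) + F) = 1/(195 + 0) = 1/195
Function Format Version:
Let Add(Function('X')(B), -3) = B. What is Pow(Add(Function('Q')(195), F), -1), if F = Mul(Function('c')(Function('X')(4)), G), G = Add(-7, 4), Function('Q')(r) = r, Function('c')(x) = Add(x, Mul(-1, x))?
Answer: Rational(1, 195) ≈ 0.0051282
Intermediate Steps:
Function('X')(B) = Add(3, B)
Function('c')(x) = 0
G = -3
F = 0 (F = Mul(0, -3) = 0)
Pow(Add(Function('Q')(195), F), -1) = Pow(Add(195, 0), -1) = Pow(195, -1) = Rational(1, 195)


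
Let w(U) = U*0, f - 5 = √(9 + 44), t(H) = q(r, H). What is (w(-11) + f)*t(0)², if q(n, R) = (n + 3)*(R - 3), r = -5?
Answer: 180 + 36*√53 ≈ 442.08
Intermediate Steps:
q(n, R) = (-3 + R)*(3 + n) (q(n, R) = (3 + n)*(-3 + R) = (-3 + R)*(3 + n))
t(H) = 6 - 2*H (t(H) = -9 - 3*(-5) + 3*H + H*(-5) = -9 + 15 + 3*H - 5*H = 6 - 2*H)
f = 5 + √53 (f = 5 + √(9 + 44) = 5 + √53 ≈ 12.280)
w(U) = 0
(w(-11) + f)*t(0)² = (0 + (5 + √53))*(6 - 2*0)² = (5 + √53)*(6 + 0)² = (5 + √53)*6² = (5 + √53)*36 = 180 + 36*√53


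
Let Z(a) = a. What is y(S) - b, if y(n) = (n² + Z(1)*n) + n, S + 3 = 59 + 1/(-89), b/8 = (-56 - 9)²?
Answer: -242012537/7921 ≈ -30553.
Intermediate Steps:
b = 33800 (b = 8*(-56 - 9)² = 8*(-65)² = 8*4225 = 33800)
S = 4983/89 (S = -3 + (59 + 1/(-89)) = -3 + (59 - 1/89) = -3 + 5250/89 = 4983/89 ≈ 55.989)
y(n) = n² + 2*n (y(n) = (n² + 1*n) + n = (n² + n) + n = (n + n²) + n = n² + 2*n)
y(S) - b = 4983*(2 + 4983/89)/89 - 1*33800 = (4983/89)*(5161/89) - 33800 = 25717263/7921 - 33800 = -242012537/7921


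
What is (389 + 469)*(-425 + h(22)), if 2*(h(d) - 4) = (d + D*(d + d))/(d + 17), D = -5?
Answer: -363396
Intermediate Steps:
h(d) = 4 - 9*d/(2*(17 + d)) (h(d) = 4 + ((d - 5*(d + d))/(d + 17))/2 = 4 + ((d - 10*d)/(17 + d))/2 = 4 + ((-9*d)/(17 + d))/2 = 4 + (-9*d/(17 + d))/2 = 4 - 9*d/(2*(17 + d)))
(389 + 469)*(-425 + h(22)) = (389 + 469)*(-425 + (136 - 1*22)/(2*(17 + 22))) = 858*(-425 + (½)*(136 - 22)/39) = 858*(-425 + (½)*(1/39)*114) = 858*(-425 + 19/13) = 858*(-5506/13) = -363396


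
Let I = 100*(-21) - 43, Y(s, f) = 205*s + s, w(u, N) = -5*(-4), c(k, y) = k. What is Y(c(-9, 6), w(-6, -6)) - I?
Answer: 289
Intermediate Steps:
w(u, N) = 20
Y(s, f) = 206*s
I = -2143 (I = -2100 - 43 = -2143)
Y(c(-9, 6), w(-6, -6)) - I = 206*(-9) - 1*(-2143) = -1854 + 2143 = 289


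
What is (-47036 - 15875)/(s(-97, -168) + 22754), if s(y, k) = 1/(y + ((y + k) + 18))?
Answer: -21641384/7827375 ≈ -2.7648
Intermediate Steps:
s(y, k) = 1/(18 + k + 2*y) (s(y, k) = 1/(y + ((k + y) + 18)) = 1/(y + (18 + k + y)) = 1/(18 + k + 2*y))
(-47036 - 15875)/(s(-97, -168) + 22754) = (-47036 - 15875)/(1/(18 - 168 + 2*(-97)) + 22754) = -62911/(1/(18 - 168 - 194) + 22754) = -62911/(1/(-344) + 22754) = -62911/(-1/344 + 22754) = -62911/7827375/344 = -62911*344/7827375 = -21641384/7827375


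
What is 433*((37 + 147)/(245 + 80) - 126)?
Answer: -17651678/325 ≈ -54313.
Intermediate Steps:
433*((37 + 147)/(245 + 80) - 126) = 433*(184/325 - 126) = 433*(-40766/325) = -17651678/325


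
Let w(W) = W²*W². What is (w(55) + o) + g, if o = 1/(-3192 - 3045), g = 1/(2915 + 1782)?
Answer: 3481419335645/380457 ≈ 9.1506e+6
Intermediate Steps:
g = 1/4697 ≈ 0.00021290
w(W) = W⁴
o = -1/6237 (o = 1/(-6237) = -1/6237 ≈ -0.00016033)
(w(55) + o) + g = (55⁴ - 1/6237) + 1/4697 = (9150625 - 1/6237) + 1/4697 = 57072448124/6237 + 1/4697 = 3481419335645/380457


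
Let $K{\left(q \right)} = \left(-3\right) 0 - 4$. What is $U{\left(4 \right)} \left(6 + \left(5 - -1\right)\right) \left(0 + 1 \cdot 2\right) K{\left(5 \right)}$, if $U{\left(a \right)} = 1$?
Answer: $-96$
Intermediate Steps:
$K{\left(q \right)} = -4$ ($K{\left(q \right)} = 0 - 4 = -4$)
$U{\left(4 \right)} \left(6 + \left(5 - -1\right)\right) \left(0 + 1 \cdot 2\right) K{\left(5 \right)} = 1 \left(6 + \left(5 - -1\right)\right) \left(0 + 1 \cdot 2\right) \left(-4\right) = 1 \left(6 + \left(5 + 1\right)\right) \left(0 + 2\right) \left(-4\right) = 1 \left(6 + 6\right) 2 \left(-4\right) = 1 \cdot 12 \cdot 2 \left(-4\right) = 1 \cdot 24 \left(-4\right) = 24 \left(-4\right) = -96$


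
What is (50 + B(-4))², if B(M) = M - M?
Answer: 2500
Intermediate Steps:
B(M) = 0
(50 + B(-4))² = (50 + 0)² = 50² = 2500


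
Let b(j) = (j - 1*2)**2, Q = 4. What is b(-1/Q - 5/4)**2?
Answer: 2401/16 ≈ 150.06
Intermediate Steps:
b(j) = (-2 + j)**2 (b(j) = (j - 2)**2 = (-2 + j)**2)
b(-1/Q - 5/4)**2 = ((-2 + (-1/4 - 5/4))**2)**2 = ((-2 - 3/2)**2)**2 = ((-7/2)**2)**2 = (49/4)**2 = 2401/16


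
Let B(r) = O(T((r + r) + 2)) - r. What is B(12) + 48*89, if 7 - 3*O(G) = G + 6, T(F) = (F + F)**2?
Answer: 3359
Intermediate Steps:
T(F) = 4*F**2 (T(F) = (2*F)**2 = 4*F**2)
O(G) = 1/3 - G/3 (O(G) = 7/3 - (G + 6)/3 = 7/3 - (6 + G)/3 = 7/3 + (-2 - G/3) = 1/3 - G/3)
B(r) = 1/3 - r - 4*(2 + 2*r)**2/3 (B(r) = (1/3 - 4*((r + r) + 2)**2/3) - r = (1/3 - 4*(2*r + 2)**2/3) - r = (1/3 - 4*(2 + 2*r)**2/3) - r = 1/3 - r - 4*(2 + 2*r)**2/3)
B(12) + 48*89 = (1/3 - 1*12 - 16*(1 + 12)**2/3) + 48*89 = (1/3 - 12 - 16/3*13**2) + 4272 = (1/3 - 12 - 16/3*169) + 4272 = (1/3 - 12 - 2704/3) + 4272 = -913 + 4272 = 3359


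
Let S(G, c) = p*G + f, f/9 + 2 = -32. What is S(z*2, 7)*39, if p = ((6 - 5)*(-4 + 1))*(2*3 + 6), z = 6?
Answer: -28782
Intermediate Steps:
f = -306 (f = -18 + 9*(-32) = -18 - 288 = -306)
p = -36 (p = (1*(-3))*(6 + 6) = -3*12 = -36)
S(G, c) = -306 - 36*G (S(G, c) = -36*G - 306 = -306 - 36*G)
S(z*2, 7)*39 = (-306 - 216*2)*39 = (-306 - 36*12)*39 = (-306 - 432)*39 = -738*39 = -28782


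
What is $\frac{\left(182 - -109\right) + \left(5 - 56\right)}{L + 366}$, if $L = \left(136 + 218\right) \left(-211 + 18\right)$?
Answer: $- \frac{20}{5663} \approx -0.0035317$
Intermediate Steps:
$L = -68322$ ($L = 354 \left(-193\right) = -68322$)
$\frac{\left(182 - -109\right) + \left(5 - 56\right)}{L + 366} = \frac{\left(182 - -109\right) + \left(5 - 56\right)}{-68322 + 366} = \frac{\left(182 + 109\right) + \left(5 - 56\right)}{-67956} = \left(291 - 51\right) \left(- \frac{1}{67956}\right) = 240 \left(- \frac{1}{67956}\right) = - \frac{20}{5663}$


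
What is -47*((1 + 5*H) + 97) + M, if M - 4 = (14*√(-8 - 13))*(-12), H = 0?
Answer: -4602 - 168*I*√21 ≈ -4602.0 - 769.87*I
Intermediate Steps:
M = 4 - 168*I*√21 (M = 4 + (14*√(-8 - 13))*(-12) = 4 + (14*√(-21))*(-12) = 4 + (14*(I*√21))*(-12) = 4 + (14*I*√21)*(-12) = 4 - 168*I*√21 ≈ 4.0 - 769.87*I)
-47*((1 + 5*H) + 97) + M = -47*((1 + 5*0) + 97) + (4 - 168*I*√21) = -47*((1 + 0) + 97) + (4 - 168*I*√21) = -47*(1 + 97) + (4 - 168*I*√21) = -47*98 + (4 - 168*I*√21) = -4606 + (4 - 168*I*√21) = -4602 - 168*I*√21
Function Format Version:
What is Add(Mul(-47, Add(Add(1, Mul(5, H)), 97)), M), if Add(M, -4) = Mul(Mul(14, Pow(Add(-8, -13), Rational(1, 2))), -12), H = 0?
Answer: Add(-4602, Mul(-168, I, Pow(21, Rational(1, 2)))) ≈ Add(-4602.0, Mul(-769.87, I))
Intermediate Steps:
M = Add(4, Mul(-168, I, Pow(21, Rational(1, 2)))) (M = Add(4, Mul(Mul(14, Pow(Add(-8, -13), Rational(1, 2))), -12)) = Add(4, Mul(Mul(14, Pow(-21, Rational(1, 2))), -12)) = Add(4, Mul(Mul(14, Mul(I, Pow(21, Rational(1, 2)))), -12)) = Add(4, Mul(Mul(14, I, Pow(21, Rational(1, 2))), -12)) = Add(4, Mul(-168, I, Pow(21, Rational(1, 2)))) ≈ Add(4.0000, Mul(-769.87, I)))
Add(Mul(-47, Add(Add(1, Mul(5, H)), 97)), M) = Add(Mul(-47, Add(Add(1, Mul(5, 0)), 97)), Add(4, Mul(-168, I, Pow(21, Rational(1, 2))))) = Add(Mul(-47, Add(Add(1, 0), 97)), Add(4, Mul(-168, I, Pow(21, Rational(1, 2))))) = Add(Mul(-47, Add(1, 97)), Add(4, Mul(-168, I, Pow(21, Rational(1, 2))))) = Add(Mul(-47, 98), Add(4, Mul(-168, I, Pow(21, Rational(1, 2))))) = Add(-4606, Add(4, Mul(-168, I, Pow(21, Rational(1, 2))))) = Add(-4602, Mul(-168, I, Pow(21, Rational(1, 2))))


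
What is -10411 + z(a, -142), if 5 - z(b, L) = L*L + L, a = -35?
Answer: -30428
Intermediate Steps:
z(b, L) = 5 - L - L**2 (z(b, L) = 5 - (L*L + L) = 5 - (L**2 + L) = 5 - (L + L**2) = 5 + (-L - L**2) = 5 - L - L**2)
-10411 + z(a, -142) = -10411 + (5 - 1*(-142) - 1*(-142)**2) = -10411 + (5 + 142 - 1*20164) = -10411 + (5 + 142 - 20164) = -10411 - 20017 = -30428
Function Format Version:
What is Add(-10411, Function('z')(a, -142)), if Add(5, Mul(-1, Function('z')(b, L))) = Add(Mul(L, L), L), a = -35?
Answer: -30428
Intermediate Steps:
Function('z')(b, L) = Add(5, Mul(-1, L), Mul(-1, Pow(L, 2))) (Function('z')(b, L) = Add(5, Mul(-1, Add(Mul(L, L), L))) = Add(5, Mul(-1, Add(Pow(L, 2), L))) = Add(5, Mul(-1, Add(L, Pow(L, 2)))) = Add(5, Add(Mul(-1, L), Mul(-1, Pow(L, 2)))) = Add(5, Mul(-1, L), Mul(-1, Pow(L, 2))))
Add(-10411, Function('z')(a, -142)) = Add(-10411, Add(5, Mul(-1, -142), Mul(-1, Pow(-142, 2)))) = Add(-10411, Add(5, 142, Mul(-1, 20164))) = Add(-10411, Add(5, 142, -20164)) = Add(-10411, -20017) = -30428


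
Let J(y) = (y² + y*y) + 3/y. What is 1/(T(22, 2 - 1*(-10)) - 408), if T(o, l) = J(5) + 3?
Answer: -5/1772 ≈ -0.0028217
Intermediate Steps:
J(y) = 2*y² + 3/y (J(y) = (y² + y²) + 3/y = 2*y² + 3/y)
T(o, l) = 268/5 (T(o, l) = (3 + 2*5³)/5 + 3 = (3 + 2*125)/5 + 3 = (3 + 250)/5 + 3 = (⅕)*253 + 3 = 253/5 + 3 = 268/5)
1/(T(22, 2 - 1*(-10)) - 408) = 1/(268/5 - 408) = 1/(-1772/5) = -5/1772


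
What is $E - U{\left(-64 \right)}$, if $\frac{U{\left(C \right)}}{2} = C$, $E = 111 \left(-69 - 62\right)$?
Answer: $-14413$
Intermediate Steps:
$E = -14541$ ($E = 111 \left(-131\right) = -14541$)
$U{\left(C \right)} = 2 C$
$E - U{\left(-64 \right)} = -14541 - 2 \left(-64\right) = -14541 - -128 = -14541 + 128 = -14413$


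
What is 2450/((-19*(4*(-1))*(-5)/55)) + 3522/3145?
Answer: -42245039/119510 ≈ -353.49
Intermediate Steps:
2450/((-19*(4*(-1))*(-5)/55)) + 3522/3145 = 2450/((-19*(-4*(-5))/55)) + 3522*(1/3145) = 2450/((-380/55)) + 3522/3145 = 2450/((-19*4/11)) + 3522/3145 = 2450/(-76/11) + 3522/3145 = 2450*(-11/76) + 3522/3145 = -13475/38 + 3522/3145 = -42245039/119510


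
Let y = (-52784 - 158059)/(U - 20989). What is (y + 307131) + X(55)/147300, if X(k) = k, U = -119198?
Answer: 422809766732819/1376636340 ≈ 3.0713e+5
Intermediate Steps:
y = 70281/46729 (y = (-52784 - 158059)/(-119198 - 20989) = -210843/(-140187) = -210843*(-1/140187) = 70281/46729 ≈ 1.5040)
(y + 307131) + X(55)/147300 = (70281/46729 + 307131) + 55/147300 = 14351994780/46729 + 55*(1/147300) = 14351994780/46729 + 11/29460 = 422809766732819/1376636340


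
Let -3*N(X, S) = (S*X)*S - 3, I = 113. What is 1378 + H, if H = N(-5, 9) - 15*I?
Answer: -181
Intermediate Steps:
N(X, S) = 1 - X*S**2/3 (N(X, S) = -((S*X)*S - 3)/3 = -(X*S**2 - 3)/3 = -(-3 + X*S**2)/3 = 1 - X*S**2/3)
H = -1559 (H = (1 - 1/3*(-5)*9**2) - 15*113 = (1 - 1/3*(-5)*81) - 1695 = (1 + 135) - 1695 = 136 - 1695 = -1559)
1378 + H = 1378 - 1559 = -181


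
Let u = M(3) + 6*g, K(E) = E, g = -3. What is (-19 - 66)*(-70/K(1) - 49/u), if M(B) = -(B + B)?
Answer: 138635/24 ≈ 5776.5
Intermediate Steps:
M(B) = -2*B
u = -24 (u = -2*3 + 6*(-3) = -6 - 18 = -24)
(-19 - 66)*(-70/K(1) - 49/u) = (-19 - 66)*(-70/1 - 49/(-24)) = -85*(-70*1 - 49*(-1/24)) = -85*(-70 + 49/24) = -85*(-1631/24) = 138635/24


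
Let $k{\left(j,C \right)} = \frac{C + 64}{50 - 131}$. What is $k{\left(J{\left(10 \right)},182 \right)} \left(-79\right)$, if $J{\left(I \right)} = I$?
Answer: $\frac{6478}{27} \approx 239.93$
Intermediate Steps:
$k{\left(j,C \right)} = - \frac{64}{81} - \frac{C}{81}$ ($k{\left(j,C \right)} = \frac{64 + C}{-81} = \left(64 + C\right) \left(- \frac{1}{81}\right) = - \frac{64}{81} - \frac{C}{81}$)
$k{\left(J{\left(10 \right)},182 \right)} \left(-79\right) = \left(- \frac{64}{81} - \frac{182}{81}\right) \left(-79\right) = \left(- \frac{82}{27}\right) \left(-79\right) = \frac{6478}{27}$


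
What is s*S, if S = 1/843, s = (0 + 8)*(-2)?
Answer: -16/843 ≈ -0.018980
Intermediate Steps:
s = -16 (s = 8*(-2) = -16)
S = 1/843 ≈ 0.0011862
s*S = -16*1/843 = -16/843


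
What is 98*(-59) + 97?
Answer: -5685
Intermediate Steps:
98*(-59) + 97 = -5782 + 97 = -5685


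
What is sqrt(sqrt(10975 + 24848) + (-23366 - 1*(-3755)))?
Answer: sqrt(-19611 + sqrt(35823)) ≈ 139.36*I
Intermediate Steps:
sqrt(sqrt(10975 + 24848) + (-23366 - 1*(-3755))) = sqrt(sqrt(35823) + (-23366 + 3755)) = sqrt(sqrt(35823) - 19611) = sqrt(-19611 + sqrt(35823))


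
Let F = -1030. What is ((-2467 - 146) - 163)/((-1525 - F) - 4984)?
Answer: 2776/5479 ≈ 0.50666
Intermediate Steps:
((-2467 - 146) - 163)/((-1525 - F) - 4984) = ((-2467 - 146) - 163)/((-1525 - 1*(-1030)) - 4984) = (-2613 - 163)/((-1525 + 1030) - 4984) = -2776/(-495 - 4984) = -2776/(-5479) = -2776*(-1/5479) = 2776/5479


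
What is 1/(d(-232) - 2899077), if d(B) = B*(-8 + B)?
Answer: -1/2843397 ≈ -3.5169e-7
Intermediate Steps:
1/(d(-232) - 2899077) = 1/(-232*(-8 - 232) - 2899077) = 1/(-232*(-240) - 2899077) = 1/(55680 - 2899077) = 1/(-2843397) = -1/2843397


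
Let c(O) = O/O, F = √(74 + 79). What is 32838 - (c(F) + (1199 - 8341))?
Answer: 39979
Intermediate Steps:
F = 3*√17 (F = √153 = 3*√17 ≈ 12.369)
c(O) = 1
32838 - (c(F) + (1199 - 8341)) = 32838 - (1 + (1199 - 8341)) = 32838 - (1 - 7142) = 32838 - 1*(-7141) = 32838 + 7141 = 39979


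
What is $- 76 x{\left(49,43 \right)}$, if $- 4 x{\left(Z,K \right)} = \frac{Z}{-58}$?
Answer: $- \frac{931}{58} \approx -16.052$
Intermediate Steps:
$x{\left(Z,K \right)} = \frac{Z}{232}$ ($x{\left(Z,K \right)} = - \frac{Z \frac{1}{-58}}{4} = - \frac{Z \left(- \frac{1}{58}\right)}{4} = - \frac{\left(- \frac{1}{58}\right) Z}{4} = \frac{Z}{232}$)
$- 76 x{\left(49,43 \right)} = - 76 \cdot \frac{1}{232} \cdot 49 = \left(-76\right) \frac{49}{232} = - \frac{931}{58}$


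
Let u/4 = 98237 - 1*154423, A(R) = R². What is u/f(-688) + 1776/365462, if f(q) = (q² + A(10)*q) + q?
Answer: -5088633967/9224626342 ≈ -0.55164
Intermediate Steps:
u = -224744 (u = 4*(98237 - 1*154423) = 4*(98237 - 154423) = 4*(-56186) = -224744)
f(q) = q² + 101*q (f(q) = (q² + 10²*q) + q = (q² + 100*q) + q = q² + 101*q)
u/f(-688) + 1776/365462 = -224744*(-1/(688*(101 - 688))) + 1776/365462 = -224744/((-688*(-587))) + 1776*(1/365462) = -224744/403856 + 888/182731 = -224744*1/403856 + 888/182731 = -28093/50482 + 888/182731 = -5088633967/9224626342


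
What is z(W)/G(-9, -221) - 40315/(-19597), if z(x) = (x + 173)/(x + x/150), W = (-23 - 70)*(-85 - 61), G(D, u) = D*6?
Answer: 737175659455/361613681694 ≈ 2.0386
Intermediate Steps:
G(D, u) = 6*D
W = 13578 (W = -93*(-146) = 13578)
z(x) = 150*(173 + x)/(151*x) (z(x) = (173 + x)/(x + x*(1/150)) = (173 + x)/(x + x/150) = (173 + x)/((151*x/150)) = (173 + x)*(150/(151*x)) = 150*(173 + x)/(151*x))
z(W)/G(-9, -221) - 40315/(-19597) = ((150/151)*(173 + 13578)/13578)/((6*(-9))) - 40315/(-19597) = ((150/151)*(1/13578)*13751)/(-54) - 40315*(-1/19597) = (343775/341713)*(-1/54) + 40315/19597 = -343775/18452502 + 40315/19597 = 737175659455/361613681694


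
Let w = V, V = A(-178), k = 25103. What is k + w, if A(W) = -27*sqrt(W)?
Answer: 25103 - 27*I*sqrt(178) ≈ 25103.0 - 360.23*I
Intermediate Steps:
V = -27*I*sqrt(178) ≈ -360.23*I
w = -27*I*sqrt(178) ≈ -360.23*I
k + w = 25103 - 27*I*sqrt(178)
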